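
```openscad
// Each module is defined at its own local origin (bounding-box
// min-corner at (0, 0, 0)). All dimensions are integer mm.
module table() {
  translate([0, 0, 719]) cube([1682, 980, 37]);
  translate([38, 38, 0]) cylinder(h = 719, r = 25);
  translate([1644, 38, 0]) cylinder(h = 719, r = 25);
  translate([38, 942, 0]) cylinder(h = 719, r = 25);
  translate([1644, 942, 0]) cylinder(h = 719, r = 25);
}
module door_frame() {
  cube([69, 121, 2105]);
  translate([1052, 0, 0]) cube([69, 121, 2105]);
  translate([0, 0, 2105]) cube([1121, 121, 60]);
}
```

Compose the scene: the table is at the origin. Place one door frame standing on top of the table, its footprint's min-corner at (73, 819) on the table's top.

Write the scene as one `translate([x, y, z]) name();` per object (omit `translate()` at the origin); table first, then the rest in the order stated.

table();
translate([73, 819, 756]) door_frame();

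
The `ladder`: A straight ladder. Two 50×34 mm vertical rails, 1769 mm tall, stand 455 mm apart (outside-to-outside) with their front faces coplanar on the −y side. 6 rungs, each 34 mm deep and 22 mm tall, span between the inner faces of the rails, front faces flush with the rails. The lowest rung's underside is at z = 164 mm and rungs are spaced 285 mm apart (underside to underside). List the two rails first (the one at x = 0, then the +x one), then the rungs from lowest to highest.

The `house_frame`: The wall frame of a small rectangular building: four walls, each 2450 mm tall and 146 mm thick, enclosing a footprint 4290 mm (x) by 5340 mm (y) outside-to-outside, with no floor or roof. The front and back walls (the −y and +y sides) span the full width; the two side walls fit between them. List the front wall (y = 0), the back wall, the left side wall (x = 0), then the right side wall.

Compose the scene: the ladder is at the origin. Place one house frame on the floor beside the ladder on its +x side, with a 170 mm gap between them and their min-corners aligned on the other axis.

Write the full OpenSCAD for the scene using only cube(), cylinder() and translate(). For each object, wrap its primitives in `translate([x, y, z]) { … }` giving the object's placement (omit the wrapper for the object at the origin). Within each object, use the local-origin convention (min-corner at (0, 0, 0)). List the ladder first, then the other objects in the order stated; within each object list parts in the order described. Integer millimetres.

cube([50, 34, 1769]);
translate([405, 0, 0]) cube([50, 34, 1769]);
translate([50, 0, 164]) cube([355, 34, 22]);
translate([50, 0, 449]) cube([355, 34, 22]);
translate([50, 0, 734]) cube([355, 34, 22]);
translate([50, 0, 1019]) cube([355, 34, 22]);
translate([50, 0, 1304]) cube([355, 34, 22]);
translate([50, 0, 1589]) cube([355, 34, 22]);
translate([625, 0, 0]) {
  cube([4290, 146, 2450]);
  translate([0, 5194, 0]) cube([4290, 146, 2450]);
  translate([0, 146, 0]) cube([146, 5048, 2450]);
  translate([4144, 146, 0]) cube([146, 5048, 2450]);
}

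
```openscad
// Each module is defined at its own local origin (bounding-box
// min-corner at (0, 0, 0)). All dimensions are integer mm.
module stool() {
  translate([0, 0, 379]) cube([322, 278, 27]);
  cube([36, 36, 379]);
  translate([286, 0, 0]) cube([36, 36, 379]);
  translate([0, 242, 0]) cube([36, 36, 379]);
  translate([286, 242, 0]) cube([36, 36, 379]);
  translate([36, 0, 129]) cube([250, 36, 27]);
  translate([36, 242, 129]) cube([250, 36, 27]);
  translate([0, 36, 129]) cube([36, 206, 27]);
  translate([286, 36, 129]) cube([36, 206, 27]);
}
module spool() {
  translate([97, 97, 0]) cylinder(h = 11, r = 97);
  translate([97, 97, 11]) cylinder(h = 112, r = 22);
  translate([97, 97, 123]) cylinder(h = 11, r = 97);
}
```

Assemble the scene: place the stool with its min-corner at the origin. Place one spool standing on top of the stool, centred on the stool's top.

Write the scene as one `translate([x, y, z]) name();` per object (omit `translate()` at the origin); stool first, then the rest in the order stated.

stool();
translate([64, 42, 406]) spool();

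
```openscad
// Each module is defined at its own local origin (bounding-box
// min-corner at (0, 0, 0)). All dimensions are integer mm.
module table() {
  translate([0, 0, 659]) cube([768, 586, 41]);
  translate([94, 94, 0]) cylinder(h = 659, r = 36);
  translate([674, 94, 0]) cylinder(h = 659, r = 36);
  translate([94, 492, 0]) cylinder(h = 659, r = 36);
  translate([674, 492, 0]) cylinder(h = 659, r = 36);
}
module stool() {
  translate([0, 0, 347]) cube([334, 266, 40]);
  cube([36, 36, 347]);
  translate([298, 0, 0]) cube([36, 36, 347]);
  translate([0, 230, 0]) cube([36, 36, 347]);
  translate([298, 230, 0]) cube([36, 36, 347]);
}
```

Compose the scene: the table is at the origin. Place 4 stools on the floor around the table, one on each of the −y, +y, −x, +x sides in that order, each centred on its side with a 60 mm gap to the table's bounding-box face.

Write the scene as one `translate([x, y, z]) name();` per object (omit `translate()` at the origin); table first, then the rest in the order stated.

table();
translate([217, -326, 0]) stool();
translate([217, 646, 0]) stool();
translate([-394, 160, 0]) stool();
translate([828, 160, 0]) stool();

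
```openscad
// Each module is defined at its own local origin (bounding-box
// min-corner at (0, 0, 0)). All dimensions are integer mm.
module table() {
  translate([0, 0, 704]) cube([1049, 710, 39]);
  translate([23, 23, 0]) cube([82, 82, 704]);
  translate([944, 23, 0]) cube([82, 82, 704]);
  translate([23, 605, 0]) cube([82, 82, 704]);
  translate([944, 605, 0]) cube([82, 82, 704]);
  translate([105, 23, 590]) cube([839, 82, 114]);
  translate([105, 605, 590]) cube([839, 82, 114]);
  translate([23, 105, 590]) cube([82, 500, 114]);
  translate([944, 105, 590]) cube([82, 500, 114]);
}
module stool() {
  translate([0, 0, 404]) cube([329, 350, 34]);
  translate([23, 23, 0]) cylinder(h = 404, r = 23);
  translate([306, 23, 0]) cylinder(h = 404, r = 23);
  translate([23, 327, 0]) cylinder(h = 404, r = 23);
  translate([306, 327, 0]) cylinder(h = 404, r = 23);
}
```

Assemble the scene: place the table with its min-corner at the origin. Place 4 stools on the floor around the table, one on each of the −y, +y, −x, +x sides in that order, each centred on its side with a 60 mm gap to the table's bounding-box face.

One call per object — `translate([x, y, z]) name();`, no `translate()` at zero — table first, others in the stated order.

table();
translate([360, -410, 0]) stool();
translate([360, 770, 0]) stool();
translate([-389, 180, 0]) stool();
translate([1109, 180, 0]) stool();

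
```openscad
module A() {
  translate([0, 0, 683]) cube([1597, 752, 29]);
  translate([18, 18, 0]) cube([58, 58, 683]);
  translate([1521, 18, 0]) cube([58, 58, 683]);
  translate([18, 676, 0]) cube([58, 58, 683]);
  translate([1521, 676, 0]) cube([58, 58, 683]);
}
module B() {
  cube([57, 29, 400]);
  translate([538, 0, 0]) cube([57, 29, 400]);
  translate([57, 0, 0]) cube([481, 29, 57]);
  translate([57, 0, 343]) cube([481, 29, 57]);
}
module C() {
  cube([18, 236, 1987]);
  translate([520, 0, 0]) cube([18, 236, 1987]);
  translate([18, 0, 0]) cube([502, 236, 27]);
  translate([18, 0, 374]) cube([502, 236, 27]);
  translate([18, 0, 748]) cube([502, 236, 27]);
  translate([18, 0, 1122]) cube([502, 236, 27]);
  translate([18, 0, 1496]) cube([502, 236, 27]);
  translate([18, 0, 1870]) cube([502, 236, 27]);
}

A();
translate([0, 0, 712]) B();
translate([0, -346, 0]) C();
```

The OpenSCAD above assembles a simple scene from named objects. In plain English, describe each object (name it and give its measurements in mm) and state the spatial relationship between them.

A is a rectangular dining table. The top is 1597×752×29 mm with its upper surface at z = 712 mm. It stands on four 58×58 mm square legs, each inset 18 mm from the nearest pair of top edges, running from the floor to the underside of the top.

B is a picture frame with a 481×286 mm rectangular opening (x by z) and a uniform 57 mm border on every side. Frame depth is 29 mm along y. It is built from two vertical stiles running the full outside height and two horizontal rails spanning the gap between the stiles.

C is a bookshelf 538 mm wide overall, 236 mm deep and 1987 mm tall. The two sides are 18 mm thick vertical panels. 6 horizontal shelves of 27 mm thickness span between the inner faces of the sides; the lowest shelf sits on the floor and shelves are stacked with a clear vertical gap of 347 mm between each pair.

The picture frame is on top of the table. The bookshelf is on the floor beside the table on its −y side.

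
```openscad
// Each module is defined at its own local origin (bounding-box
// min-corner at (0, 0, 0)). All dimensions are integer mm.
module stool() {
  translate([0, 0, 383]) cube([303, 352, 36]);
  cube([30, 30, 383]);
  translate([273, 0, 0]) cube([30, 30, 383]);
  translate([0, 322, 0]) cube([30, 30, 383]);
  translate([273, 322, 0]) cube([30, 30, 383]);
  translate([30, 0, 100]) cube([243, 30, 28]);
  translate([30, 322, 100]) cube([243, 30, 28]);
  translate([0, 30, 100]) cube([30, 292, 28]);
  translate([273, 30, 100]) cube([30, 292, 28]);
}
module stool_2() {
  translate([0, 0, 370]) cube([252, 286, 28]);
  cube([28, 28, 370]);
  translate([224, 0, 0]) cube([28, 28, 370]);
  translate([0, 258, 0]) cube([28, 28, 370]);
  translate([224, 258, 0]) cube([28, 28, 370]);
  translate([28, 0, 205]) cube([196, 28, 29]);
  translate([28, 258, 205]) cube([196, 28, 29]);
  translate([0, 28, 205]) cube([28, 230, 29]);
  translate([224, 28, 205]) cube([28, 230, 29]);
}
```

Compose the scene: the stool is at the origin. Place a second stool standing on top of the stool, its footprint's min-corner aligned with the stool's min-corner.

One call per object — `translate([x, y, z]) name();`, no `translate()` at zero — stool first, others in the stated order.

stool();
translate([0, 0, 419]) stool_2();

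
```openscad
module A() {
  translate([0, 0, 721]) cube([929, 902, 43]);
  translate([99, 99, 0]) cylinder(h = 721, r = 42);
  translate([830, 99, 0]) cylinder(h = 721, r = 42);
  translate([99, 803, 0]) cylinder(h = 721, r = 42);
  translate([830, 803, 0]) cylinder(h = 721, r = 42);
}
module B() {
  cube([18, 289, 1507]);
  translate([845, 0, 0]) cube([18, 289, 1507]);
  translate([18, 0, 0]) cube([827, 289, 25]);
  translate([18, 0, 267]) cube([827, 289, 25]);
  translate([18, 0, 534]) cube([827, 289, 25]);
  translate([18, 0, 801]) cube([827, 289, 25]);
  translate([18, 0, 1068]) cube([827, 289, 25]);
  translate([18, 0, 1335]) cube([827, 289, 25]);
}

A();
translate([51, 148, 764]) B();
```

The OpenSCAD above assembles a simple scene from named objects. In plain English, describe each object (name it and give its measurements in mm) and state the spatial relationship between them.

A is a table: top 929 mm (x) × 902 mm (y), 43 mm thick, upper face at z = 764 mm, on four round legs of 84 mm diameter, each leg's bounding box inset 57 mm from the nearest pair of top edges, running from z = 0 to the bottom of the top.

B is a bookshelf 863 mm wide overall, 289 mm deep and 1507 mm tall. The two sides are 18 mm thick vertical panels. 6 horizontal shelves of 25 mm thickness span between the inner faces of the sides; the lowest shelf sits on the floor and shelves are stacked with a clear vertical gap of 242 mm between each pair.

The bookshelf is on top of the table.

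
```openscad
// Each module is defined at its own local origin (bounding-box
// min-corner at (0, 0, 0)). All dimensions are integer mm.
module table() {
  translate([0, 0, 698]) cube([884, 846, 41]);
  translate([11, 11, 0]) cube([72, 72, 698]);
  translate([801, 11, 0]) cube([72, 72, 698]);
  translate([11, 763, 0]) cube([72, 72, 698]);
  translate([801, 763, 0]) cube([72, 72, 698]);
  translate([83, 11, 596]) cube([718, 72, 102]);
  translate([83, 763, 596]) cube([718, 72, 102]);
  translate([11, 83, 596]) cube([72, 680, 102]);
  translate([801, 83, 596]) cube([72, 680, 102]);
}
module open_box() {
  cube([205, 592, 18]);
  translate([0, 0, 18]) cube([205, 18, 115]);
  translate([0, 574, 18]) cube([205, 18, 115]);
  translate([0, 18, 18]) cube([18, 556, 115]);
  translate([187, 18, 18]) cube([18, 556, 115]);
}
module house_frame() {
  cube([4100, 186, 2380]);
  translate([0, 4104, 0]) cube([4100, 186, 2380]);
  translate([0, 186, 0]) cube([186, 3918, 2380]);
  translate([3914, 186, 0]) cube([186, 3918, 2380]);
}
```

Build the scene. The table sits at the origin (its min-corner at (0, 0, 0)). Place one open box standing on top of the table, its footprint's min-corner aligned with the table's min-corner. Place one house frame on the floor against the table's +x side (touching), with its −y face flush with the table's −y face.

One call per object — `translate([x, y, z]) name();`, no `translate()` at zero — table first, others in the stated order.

table();
translate([0, 0, 739]) open_box();
translate([884, 0, 0]) house_frame();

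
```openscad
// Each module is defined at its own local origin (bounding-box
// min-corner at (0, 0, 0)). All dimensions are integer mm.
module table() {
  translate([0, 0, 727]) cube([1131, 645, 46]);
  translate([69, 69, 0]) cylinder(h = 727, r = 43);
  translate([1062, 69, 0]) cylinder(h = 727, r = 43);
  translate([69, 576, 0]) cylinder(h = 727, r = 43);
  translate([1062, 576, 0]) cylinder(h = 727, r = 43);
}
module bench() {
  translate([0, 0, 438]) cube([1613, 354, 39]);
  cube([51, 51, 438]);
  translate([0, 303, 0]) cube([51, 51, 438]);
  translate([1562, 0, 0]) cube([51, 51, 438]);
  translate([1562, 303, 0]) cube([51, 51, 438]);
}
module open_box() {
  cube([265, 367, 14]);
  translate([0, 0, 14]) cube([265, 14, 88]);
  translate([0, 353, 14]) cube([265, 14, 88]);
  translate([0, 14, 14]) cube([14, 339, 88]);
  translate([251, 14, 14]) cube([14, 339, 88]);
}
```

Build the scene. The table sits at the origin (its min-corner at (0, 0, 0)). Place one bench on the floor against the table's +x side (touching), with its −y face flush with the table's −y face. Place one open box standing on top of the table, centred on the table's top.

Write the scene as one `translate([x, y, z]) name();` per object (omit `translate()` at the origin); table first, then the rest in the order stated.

table();
translate([1131, 0, 0]) bench();
translate([433, 139, 773]) open_box();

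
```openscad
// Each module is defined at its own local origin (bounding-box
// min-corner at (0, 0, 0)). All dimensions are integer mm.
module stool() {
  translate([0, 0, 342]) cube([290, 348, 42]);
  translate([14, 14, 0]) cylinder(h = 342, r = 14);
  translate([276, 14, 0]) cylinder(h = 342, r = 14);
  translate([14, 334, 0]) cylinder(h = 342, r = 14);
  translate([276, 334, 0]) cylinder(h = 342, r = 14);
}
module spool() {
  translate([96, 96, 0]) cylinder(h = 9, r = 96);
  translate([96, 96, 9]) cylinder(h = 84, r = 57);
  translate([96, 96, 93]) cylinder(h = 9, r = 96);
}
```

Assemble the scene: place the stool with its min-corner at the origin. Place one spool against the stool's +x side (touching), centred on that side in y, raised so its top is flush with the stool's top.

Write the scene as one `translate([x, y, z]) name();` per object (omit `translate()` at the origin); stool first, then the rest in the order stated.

stool();
translate([290, 78, 282]) spool();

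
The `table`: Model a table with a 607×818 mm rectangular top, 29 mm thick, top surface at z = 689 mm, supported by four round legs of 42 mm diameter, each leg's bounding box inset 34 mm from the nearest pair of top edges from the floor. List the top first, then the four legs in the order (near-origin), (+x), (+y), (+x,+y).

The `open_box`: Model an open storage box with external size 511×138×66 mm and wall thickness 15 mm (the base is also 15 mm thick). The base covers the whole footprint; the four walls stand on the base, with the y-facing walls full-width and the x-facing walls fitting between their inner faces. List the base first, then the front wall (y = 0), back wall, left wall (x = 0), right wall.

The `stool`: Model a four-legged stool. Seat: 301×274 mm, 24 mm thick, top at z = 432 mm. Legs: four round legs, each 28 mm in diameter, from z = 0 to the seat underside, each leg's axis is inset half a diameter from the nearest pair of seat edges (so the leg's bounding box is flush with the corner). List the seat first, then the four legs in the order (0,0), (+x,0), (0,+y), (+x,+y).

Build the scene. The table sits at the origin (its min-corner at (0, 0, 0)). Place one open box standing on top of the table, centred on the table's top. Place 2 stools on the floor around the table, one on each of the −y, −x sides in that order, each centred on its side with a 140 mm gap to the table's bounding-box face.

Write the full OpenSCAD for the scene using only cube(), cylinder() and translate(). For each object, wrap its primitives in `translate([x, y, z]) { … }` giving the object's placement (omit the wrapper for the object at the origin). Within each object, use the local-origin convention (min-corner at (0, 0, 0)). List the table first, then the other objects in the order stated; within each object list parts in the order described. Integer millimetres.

translate([0, 0, 660]) cube([607, 818, 29]);
translate([55, 55, 0]) cylinder(h = 660, r = 21);
translate([552, 55, 0]) cylinder(h = 660, r = 21);
translate([55, 763, 0]) cylinder(h = 660, r = 21);
translate([552, 763, 0]) cylinder(h = 660, r = 21);
translate([48, 340, 689]) {
  cube([511, 138, 15]);
  translate([0, 0, 15]) cube([511, 15, 51]);
  translate([0, 123, 15]) cube([511, 15, 51]);
  translate([0, 15, 15]) cube([15, 108, 51]);
  translate([496, 15, 15]) cube([15, 108, 51]);
}
translate([153, -414, 0]) {
  translate([0, 0, 408]) cube([301, 274, 24]);
  translate([14, 14, 0]) cylinder(h = 408, r = 14);
  translate([287, 14, 0]) cylinder(h = 408, r = 14);
  translate([14, 260, 0]) cylinder(h = 408, r = 14);
  translate([287, 260, 0]) cylinder(h = 408, r = 14);
}
translate([-441, 272, 0]) {
  translate([0, 0, 408]) cube([301, 274, 24]);
  translate([14, 14, 0]) cylinder(h = 408, r = 14);
  translate([287, 14, 0]) cylinder(h = 408, r = 14);
  translate([14, 260, 0]) cylinder(h = 408, r = 14);
  translate([287, 260, 0]) cylinder(h = 408, r = 14);
}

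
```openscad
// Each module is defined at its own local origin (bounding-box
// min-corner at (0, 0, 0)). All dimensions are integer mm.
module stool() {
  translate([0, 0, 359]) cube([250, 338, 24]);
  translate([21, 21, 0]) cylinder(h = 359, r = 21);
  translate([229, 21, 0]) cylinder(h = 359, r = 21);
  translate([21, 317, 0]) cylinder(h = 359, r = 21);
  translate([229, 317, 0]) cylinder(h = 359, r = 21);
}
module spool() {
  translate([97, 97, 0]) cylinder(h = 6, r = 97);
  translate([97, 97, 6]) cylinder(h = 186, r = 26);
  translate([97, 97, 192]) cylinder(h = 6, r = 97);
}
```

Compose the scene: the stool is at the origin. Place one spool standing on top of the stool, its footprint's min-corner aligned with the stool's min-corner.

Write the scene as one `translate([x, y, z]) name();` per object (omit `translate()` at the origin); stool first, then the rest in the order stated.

stool();
translate([0, 0, 383]) spool();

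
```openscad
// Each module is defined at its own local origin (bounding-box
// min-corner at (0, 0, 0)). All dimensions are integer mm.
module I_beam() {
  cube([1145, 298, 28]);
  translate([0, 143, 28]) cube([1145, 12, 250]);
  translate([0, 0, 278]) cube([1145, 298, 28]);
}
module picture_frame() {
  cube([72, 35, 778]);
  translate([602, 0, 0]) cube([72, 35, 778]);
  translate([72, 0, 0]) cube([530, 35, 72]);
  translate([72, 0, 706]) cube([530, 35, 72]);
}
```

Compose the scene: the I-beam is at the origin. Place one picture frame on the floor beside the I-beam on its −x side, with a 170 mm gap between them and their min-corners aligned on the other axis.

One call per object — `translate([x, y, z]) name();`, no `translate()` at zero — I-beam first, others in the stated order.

I_beam();
translate([-844, 0, 0]) picture_frame();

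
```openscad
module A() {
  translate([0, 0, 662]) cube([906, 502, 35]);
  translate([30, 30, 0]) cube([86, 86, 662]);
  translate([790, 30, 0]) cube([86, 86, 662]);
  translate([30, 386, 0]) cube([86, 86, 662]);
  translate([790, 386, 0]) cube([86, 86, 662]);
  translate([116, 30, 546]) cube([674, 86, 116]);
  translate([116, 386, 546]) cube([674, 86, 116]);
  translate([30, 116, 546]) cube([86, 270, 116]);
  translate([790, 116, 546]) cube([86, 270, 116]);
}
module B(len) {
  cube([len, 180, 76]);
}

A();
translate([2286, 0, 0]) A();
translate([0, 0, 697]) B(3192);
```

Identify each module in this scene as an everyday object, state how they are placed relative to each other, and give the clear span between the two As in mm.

A is a table. B is a beam. A beam spans the tops of two tables. The clear span between the two tables is 1380 mm.

Second table starts at x = 2286; first ends at x = 906; clear span = 2286 − 906 = 1380 mm.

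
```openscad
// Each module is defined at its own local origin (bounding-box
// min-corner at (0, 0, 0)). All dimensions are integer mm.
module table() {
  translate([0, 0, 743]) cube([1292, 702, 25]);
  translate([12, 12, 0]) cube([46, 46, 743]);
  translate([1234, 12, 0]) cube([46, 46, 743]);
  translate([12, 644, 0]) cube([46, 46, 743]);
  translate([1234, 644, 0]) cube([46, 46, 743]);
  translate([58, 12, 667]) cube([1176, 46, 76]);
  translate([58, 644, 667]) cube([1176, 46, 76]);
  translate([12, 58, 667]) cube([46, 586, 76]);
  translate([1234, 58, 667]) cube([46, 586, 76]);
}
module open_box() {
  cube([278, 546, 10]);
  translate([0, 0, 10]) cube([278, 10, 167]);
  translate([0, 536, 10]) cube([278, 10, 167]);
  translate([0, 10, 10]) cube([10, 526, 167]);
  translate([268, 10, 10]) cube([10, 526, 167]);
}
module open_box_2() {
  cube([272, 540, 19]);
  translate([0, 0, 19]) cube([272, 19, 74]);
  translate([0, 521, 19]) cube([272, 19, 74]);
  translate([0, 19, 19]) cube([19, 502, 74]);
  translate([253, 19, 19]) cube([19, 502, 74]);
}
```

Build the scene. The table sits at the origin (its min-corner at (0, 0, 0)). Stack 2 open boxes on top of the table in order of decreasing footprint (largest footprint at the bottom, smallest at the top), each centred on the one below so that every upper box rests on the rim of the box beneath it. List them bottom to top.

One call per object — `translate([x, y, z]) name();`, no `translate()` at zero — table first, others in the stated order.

table();
translate([507, 78, 768]) open_box();
translate([510, 81, 945]) open_box_2();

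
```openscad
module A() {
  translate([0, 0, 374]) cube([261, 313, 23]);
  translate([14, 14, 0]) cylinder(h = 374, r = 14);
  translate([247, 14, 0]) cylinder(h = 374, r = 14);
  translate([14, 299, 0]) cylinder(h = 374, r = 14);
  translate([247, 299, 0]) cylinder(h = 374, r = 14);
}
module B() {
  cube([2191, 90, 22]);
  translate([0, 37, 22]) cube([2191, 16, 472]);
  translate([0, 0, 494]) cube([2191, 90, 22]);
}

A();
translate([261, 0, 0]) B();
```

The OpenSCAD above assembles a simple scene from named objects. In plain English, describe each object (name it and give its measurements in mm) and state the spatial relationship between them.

A is a simple wooden stool: a rectangular seat 261 mm (x) by 313 mm (y), 23 mm thick, top face at z = 397 mm, on four round legs, each 28 mm in diameter. The legs rest on z = 0, each leg's axis is inset half a diameter from the nearest pair of seat edges (so the leg's bounding box is flush with the corner).

B is an I-beam lying along x, 2191 mm long. Overall section height 516 mm. Two flanges 90 mm wide (y) and 22 mm thick, one on the floor and one at the top; a web 16 mm thick runs between them, centred on the flange width.

The I-beam is against the stool's +x side, with their −y faces flush.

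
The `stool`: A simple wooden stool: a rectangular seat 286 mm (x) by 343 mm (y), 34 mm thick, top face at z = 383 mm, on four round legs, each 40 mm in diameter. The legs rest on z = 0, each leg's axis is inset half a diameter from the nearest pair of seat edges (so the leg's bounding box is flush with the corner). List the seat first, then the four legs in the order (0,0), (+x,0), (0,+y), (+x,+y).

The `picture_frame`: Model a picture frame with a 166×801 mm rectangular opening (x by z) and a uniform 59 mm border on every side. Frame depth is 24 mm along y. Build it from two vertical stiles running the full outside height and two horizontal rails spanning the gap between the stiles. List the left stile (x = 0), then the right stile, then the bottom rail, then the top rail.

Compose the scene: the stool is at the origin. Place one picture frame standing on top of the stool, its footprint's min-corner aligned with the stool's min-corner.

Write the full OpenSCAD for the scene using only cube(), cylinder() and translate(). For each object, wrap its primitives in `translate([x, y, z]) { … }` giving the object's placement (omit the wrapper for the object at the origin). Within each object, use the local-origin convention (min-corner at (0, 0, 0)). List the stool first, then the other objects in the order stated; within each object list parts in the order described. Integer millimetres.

translate([0, 0, 349]) cube([286, 343, 34]);
translate([20, 20, 0]) cylinder(h = 349, r = 20);
translate([266, 20, 0]) cylinder(h = 349, r = 20);
translate([20, 323, 0]) cylinder(h = 349, r = 20);
translate([266, 323, 0]) cylinder(h = 349, r = 20);
translate([0, 0, 383]) {
  cube([59, 24, 919]);
  translate([225, 0, 0]) cube([59, 24, 919]);
  translate([59, 0, 0]) cube([166, 24, 59]);
  translate([59, 0, 860]) cube([166, 24, 59]);
}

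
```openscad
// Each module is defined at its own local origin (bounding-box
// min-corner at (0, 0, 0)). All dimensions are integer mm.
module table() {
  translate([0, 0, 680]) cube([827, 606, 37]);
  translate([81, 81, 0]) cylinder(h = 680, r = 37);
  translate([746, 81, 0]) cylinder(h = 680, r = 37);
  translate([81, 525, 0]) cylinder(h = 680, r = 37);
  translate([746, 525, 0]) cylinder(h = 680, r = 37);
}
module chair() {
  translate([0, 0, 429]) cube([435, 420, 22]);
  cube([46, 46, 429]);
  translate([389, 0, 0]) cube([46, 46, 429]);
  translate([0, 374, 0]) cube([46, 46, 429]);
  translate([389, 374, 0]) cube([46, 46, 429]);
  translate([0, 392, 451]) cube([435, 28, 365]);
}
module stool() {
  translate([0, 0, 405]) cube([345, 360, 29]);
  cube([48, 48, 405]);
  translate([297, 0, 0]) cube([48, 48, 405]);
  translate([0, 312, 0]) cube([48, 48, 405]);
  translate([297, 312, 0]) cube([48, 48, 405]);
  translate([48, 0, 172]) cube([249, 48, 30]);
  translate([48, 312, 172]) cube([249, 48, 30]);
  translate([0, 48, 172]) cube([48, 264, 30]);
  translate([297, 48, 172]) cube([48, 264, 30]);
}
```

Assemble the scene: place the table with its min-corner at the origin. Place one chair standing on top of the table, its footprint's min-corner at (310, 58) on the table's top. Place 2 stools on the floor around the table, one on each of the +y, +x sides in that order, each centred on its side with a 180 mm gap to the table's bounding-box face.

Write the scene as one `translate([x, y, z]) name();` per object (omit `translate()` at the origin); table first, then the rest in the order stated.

table();
translate([310, 58, 717]) chair();
translate([241, 786, 0]) stool();
translate([1007, 123, 0]) stool();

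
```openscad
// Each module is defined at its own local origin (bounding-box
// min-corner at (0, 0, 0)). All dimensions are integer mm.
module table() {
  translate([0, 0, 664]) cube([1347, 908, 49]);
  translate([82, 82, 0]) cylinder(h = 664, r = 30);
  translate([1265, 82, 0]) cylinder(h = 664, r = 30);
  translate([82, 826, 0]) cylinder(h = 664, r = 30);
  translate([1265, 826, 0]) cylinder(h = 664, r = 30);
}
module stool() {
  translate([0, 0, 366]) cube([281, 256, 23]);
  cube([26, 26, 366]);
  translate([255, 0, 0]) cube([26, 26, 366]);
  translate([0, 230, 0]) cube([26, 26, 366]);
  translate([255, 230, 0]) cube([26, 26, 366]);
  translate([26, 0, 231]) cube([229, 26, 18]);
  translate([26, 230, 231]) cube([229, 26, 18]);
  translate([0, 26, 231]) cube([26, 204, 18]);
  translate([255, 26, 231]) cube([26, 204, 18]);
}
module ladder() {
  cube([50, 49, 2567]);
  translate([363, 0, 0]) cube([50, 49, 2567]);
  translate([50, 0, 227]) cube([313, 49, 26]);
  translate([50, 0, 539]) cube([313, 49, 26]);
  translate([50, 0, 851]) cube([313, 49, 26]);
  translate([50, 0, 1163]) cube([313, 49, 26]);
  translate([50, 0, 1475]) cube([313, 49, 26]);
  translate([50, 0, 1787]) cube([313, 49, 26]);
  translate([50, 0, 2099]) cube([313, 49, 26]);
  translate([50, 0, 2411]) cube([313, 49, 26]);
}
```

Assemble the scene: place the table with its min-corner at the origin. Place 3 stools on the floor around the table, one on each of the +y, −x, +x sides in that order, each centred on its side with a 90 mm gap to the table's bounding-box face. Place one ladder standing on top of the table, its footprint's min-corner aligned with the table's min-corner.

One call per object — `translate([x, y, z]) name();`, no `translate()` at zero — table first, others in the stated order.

table();
translate([533, 998, 0]) stool();
translate([-371, 326, 0]) stool();
translate([1437, 326, 0]) stool();
translate([0, 0, 713]) ladder();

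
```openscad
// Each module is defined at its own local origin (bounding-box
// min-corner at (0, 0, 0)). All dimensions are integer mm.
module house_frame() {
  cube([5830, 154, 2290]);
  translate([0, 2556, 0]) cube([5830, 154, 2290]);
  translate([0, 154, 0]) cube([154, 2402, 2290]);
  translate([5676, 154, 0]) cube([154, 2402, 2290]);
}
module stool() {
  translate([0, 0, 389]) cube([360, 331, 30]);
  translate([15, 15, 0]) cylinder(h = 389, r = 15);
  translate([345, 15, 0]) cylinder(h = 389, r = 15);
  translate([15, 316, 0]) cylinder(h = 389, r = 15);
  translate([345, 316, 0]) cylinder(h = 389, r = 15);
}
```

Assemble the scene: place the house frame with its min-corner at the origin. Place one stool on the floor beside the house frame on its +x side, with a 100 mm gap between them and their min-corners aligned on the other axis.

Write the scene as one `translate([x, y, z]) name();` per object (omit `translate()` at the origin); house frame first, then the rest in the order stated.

house_frame();
translate([5930, 0, 0]) stool();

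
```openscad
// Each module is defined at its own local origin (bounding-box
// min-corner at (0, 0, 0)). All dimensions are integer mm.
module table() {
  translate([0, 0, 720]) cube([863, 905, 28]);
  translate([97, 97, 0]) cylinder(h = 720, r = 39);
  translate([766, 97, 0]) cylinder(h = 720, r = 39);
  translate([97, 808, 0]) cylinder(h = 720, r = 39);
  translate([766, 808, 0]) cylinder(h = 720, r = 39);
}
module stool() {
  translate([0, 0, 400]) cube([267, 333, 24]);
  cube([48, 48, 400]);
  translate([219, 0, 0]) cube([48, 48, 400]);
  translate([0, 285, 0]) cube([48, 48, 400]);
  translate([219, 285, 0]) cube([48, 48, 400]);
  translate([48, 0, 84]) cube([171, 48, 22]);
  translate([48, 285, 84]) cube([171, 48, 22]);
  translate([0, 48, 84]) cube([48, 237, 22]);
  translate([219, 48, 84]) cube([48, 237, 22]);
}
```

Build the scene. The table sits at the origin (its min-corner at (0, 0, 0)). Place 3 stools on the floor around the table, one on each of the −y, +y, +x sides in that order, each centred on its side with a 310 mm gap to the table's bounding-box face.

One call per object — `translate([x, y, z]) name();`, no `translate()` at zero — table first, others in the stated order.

table();
translate([298, -643, 0]) stool();
translate([298, 1215, 0]) stool();
translate([1173, 286, 0]) stool();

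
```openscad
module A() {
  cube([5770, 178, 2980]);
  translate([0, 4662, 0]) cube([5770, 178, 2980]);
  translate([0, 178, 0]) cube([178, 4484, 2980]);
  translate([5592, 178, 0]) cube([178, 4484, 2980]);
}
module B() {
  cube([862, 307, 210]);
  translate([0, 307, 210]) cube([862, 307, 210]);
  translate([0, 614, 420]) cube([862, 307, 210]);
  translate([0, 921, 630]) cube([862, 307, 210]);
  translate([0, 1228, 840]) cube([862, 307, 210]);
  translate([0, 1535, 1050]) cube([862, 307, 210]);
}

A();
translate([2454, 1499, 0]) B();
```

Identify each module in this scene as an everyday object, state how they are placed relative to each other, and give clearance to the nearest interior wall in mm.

Clearances: x = 2276, y = 1321; minimum 1321 mm.

A is a house frame. B is a staircase. The staircase sits inside the house frame, centred. The clearance to the nearest interior wall is 1321 mm.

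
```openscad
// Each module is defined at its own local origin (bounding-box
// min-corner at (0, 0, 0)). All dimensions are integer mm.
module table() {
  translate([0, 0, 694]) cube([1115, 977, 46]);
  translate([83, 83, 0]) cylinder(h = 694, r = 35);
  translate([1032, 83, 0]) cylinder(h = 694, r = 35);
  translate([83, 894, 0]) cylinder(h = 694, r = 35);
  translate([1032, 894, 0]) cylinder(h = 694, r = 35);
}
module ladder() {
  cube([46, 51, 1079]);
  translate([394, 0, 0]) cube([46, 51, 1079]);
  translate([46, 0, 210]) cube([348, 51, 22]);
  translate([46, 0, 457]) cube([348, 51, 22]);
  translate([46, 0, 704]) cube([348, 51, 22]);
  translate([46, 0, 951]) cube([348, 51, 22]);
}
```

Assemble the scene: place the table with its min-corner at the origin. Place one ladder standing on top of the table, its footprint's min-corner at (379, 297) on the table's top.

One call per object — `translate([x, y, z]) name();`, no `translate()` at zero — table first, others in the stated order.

table();
translate([379, 297, 740]) ladder();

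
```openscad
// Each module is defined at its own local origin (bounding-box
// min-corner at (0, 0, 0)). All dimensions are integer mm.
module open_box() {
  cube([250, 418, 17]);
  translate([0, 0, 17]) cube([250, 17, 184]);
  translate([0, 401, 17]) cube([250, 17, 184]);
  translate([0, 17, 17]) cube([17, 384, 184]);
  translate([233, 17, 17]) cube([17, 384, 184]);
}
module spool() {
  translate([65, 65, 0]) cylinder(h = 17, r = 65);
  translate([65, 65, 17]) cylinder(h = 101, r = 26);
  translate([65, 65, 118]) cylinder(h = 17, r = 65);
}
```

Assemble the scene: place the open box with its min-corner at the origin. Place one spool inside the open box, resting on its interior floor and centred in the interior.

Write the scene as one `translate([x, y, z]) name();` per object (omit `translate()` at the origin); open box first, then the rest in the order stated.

open_box();
translate([60, 144, 17]) spool();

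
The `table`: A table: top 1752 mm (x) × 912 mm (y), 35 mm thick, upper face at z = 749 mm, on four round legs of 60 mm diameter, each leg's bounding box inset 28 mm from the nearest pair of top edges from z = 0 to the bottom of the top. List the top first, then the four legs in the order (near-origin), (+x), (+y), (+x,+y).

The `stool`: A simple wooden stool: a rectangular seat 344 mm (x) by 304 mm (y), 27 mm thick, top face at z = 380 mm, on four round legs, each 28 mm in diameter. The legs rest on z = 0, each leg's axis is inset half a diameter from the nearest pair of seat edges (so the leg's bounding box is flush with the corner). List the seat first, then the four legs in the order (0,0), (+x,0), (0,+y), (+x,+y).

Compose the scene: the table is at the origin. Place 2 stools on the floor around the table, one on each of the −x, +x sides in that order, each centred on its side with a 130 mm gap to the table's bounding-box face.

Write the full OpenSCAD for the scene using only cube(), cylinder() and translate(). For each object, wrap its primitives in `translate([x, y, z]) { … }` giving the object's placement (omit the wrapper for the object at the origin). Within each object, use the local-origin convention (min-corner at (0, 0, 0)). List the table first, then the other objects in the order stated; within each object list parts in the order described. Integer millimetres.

translate([0, 0, 714]) cube([1752, 912, 35]);
translate([58, 58, 0]) cylinder(h = 714, r = 30);
translate([1694, 58, 0]) cylinder(h = 714, r = 30);
translate([58, 854, 0]) cylinder(h = 714, r = 30);
translate([1694, 854, 0]) cylinder(h = 714, r = 30);
translate([-474, 304, 0]) {
  translate([0, 0, 353]) cube([344, 304, 27]);
  translate([14, 14, 0]) cylinder(h = 353, r = 14);
  translate([330, 14, 0]) cylinder(h = 353, r = 14);
  translate([14, 290, 0]) cylinder(h = 353, r = 14);
  translate([330, 290, 0]) cylinder(h = 353, r = 14);
}
translate([1882, 304, 0]) {
  translate([0, 0, 353]) cube([344, 304, 27]);
  translate([14, 14, 0]) cylinder(h = 353, r = 14);
  translate([330, 14, 0]) cylinder(h = 353, r = 14);
  translate([14, 290, 0]) cylinder(h = 353, r = 14);
  translate([330, 290, 0]) cylinder(h = 353, r = 14);
}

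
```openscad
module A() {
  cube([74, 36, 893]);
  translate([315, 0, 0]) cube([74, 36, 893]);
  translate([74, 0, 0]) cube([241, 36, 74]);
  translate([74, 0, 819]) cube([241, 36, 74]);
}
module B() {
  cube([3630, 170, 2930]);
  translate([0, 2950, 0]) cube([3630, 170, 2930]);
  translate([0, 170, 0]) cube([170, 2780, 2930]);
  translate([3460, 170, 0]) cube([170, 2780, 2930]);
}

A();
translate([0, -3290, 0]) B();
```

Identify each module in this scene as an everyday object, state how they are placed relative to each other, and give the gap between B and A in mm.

The house frame's nearest face is 170 mm from the picture frame's −y face.

A is a picture frame. B is a house frame. The house frame is on the floor beside the picture frame on its −y side. The gap between the house frame and the picture frame is 170 mm.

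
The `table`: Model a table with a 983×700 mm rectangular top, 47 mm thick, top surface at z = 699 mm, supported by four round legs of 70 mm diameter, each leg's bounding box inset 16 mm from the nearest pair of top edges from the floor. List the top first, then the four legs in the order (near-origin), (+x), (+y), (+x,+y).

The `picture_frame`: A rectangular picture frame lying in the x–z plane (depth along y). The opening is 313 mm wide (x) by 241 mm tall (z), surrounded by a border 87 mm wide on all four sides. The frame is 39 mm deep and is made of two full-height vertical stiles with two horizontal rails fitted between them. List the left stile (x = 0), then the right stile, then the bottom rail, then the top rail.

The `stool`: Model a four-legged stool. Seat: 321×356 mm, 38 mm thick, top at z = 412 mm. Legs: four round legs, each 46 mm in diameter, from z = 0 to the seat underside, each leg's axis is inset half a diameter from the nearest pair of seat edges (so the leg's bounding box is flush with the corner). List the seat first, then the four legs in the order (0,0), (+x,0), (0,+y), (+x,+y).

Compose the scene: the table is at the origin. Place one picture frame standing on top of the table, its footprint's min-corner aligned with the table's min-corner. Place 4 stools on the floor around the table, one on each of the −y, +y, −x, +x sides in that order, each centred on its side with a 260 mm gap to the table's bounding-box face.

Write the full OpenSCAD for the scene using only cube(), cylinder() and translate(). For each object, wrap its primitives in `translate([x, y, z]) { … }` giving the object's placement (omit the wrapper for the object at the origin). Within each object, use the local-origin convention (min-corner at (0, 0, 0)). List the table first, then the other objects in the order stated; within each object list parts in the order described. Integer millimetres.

translate([0, 0, 652]) cube([983, 700, 47]);
translate([51, 51, 0]) cylinder(h = 652, r = 35);
translate([932, 51, 0]) cylinder(h = 652, r = 35);
translate([51, 649, 0]) cylinder(h = 652, r = 35);
translate([932, 649, 0]) cylinder(h = 652, r = 35);
translate([0, 0, 699]) {
  cube([87, 39, 415]);
  translate([400, 0, 0]) cube([87, 39, 415]);
  translate([87, 0, 0]) cube([313, 39, 87]);
  translate([87, 0, 328]) cube([313, 39, 87]);
}
translate([331, -616, 0]) {
  translate([0, 0, 374]) cube([321, 356, 38]);
  translate([23, 23, 0]) cylinder(h = 374, r = 23);
  translate([298, 23, 0]) cylinder(h = 374, r = 23);
  translate([23, 333, 0]) cylinder(h = 374, r = 23);
  translate([298, 333, 0]) cylinder(h = 374, r = 23);
}
translate([331, 960, 0]) {
  translate([0, 0, 374]) cube([321, 356, 38]);
  translate([23, 23, 0]) cylinder(h = 374, r = 23);
  translate([298, 23, 0]) cylinder(h = 374, r = 23);
  translate([23, 333, 0]) cylinder(h = 374, r = 23);
  translate([298, 333, 0]) cylinder(h = 374, r = 23);
}
translate([-581, 172, 0]) {
  translate([0, 0, 374]) cube([321, 356, 38]);
  translate([23, 23, 0]) cylinder(h = 374, r = 23);
  translate([298, 23, 0]) cylinder(h = 374, r = 23);
  translate([23, 333, 0]) cylinder(h = 374, r = 23);
  translate([298, 333, 0]) cylinder(h = 374, r = 23);
}
translate([1243, 172, 0]) {
  translate([0, 0, 374]) cube([321, 356, 38]);
  translate([23, 23, 0]) cylinder(h = 374, r = 23);
  translate([298, 23, 0]) cylinder(h = 374, r = 23);
  translate([23, 333, 0]) cylinder(h = 374, r = 23);
  translate([298, 333, 0]) cylinder(h = 374, r = 23);
}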